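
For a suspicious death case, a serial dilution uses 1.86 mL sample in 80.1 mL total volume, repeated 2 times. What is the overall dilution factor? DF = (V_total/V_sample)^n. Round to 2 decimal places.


Dilution factor calculation:
Single dilution = V_total / V_sample = 80.1 / 1.86 ≈ 43.064516
Number of dilutions = 2
Total DF = (80.1 / 1.86)^2 (full precision, rounded at the end) = 1854.55

1854.55


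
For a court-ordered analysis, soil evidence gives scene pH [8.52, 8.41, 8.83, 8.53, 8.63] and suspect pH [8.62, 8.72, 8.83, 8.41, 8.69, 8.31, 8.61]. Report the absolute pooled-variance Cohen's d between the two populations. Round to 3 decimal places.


Pooled-variance Cohen's d for soil pH comparison:
Scene mean = 42.92 / 5 = 8.584
Suspect mean = 60.19 / 7 = 8.598571
Scene sample variance s_s^2 = 0.02498
Suspect sample variance s_c^2 = 0.032681
Pooled variance = ((n_s-1)*s_s^2 + (n_c-1)*s_c^2) / (n_s + n_c - 2) = 0.029601
Pooled SD = sqrt(0.029601) = 0.172049
Mean difference = -0.014571
|d| = |-0.014571| / 0.172049 = 0.085

0.085


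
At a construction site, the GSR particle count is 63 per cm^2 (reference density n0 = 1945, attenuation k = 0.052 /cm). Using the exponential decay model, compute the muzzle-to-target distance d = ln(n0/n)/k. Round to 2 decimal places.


GSR distance calculation:
n0/n = 1945 / 63 = 30.873016
ln(n0/n) = 3.429883
d = 3.429883 / 0.052 = 65.96 cm

65.96


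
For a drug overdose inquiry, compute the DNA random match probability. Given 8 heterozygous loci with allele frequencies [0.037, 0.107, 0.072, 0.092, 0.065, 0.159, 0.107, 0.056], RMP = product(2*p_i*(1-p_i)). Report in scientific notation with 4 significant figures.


Computing RMP for 8 loci:
Locus 1: 2 * 0.037 * 0.963 = 0.071262
Locus 2: 2 * 0.107 * 0.893 = 0.191102
Locus 3: 2 * 0.072 * 0.928 = 0.133632
Locus 4: 2 * 0.092 * 0.908 = 0.167072
Locus 5: 2 * 0.065 * 0.935 = 0.12155
Locus 6: 2 * 0.159 * 0.841 = 0.267438
Locus 7: 2 * 0.107 * 0.893 = 0.191102
Locus 8: 2 * 0.056 * 0.944 = 0.105728
RMP = 1.997e-07

1.997e-07


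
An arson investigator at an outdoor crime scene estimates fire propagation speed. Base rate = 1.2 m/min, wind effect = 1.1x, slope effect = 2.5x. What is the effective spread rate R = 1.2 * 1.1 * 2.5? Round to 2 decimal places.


Fire spread rate calculation:
R = R0 * wind_factor * slope_factor
= 1.2 * 1.1 * 2.5
= 1.32 * 2.5
= 3.30 m/min

3.30


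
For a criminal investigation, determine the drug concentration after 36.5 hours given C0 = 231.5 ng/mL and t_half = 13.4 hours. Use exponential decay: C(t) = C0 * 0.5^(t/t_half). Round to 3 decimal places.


Drug concentration decay:
Number of half-lives = t / t_half = 36.5 / 13.4 = 2.723881
Decay factor = 0.5^2.723881 = 0.15136662
C(t) = 231.5 * 0.15136662 = 35.041 ng/mL

35.041


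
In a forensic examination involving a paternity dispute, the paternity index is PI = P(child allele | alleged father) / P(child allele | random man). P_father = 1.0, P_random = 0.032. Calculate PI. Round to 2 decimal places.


Paternity Index calculation:
PI = P(allele|father) / P(allele|random)
PI = 1.0 / 0.032
PI = 31.25

31.25


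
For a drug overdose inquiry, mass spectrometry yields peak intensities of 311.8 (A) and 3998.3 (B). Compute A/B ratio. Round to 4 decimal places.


Spectral peak ratio:
Peak A = 311.8 counts
Peak B = 3998.3 counts
Ratio = 311.8 / 3998.3 = 0.0780

0.0780


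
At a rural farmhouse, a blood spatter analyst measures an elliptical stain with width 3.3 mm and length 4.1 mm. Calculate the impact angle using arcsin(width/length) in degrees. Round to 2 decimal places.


Blood spatter impact angle calculation:
width / length = 3.3 / 4.1 = 0.804878
angle = arcsin(0.804878)
angle = 53.60 degrees

53.60


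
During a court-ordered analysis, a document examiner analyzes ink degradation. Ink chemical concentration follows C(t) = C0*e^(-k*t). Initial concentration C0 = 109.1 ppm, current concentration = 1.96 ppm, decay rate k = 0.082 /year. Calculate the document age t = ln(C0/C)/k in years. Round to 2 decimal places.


Document age estimation:
C0/C = 109.1 / 1.96 = 55.663265
ln(C0/C) = 4.01932
t = 4.01932 / 0.082 = 49.02 years

49.02


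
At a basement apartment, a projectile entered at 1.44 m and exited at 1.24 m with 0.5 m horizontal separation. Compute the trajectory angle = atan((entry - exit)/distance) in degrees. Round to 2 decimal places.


Bullet trajectory angle:
Height difference = 1.44 - 1.24 = 0.2 m
angle = atan(0.2 / 0.5)
angle = atan(0.4)
angle = 21.80 degrees

21.80


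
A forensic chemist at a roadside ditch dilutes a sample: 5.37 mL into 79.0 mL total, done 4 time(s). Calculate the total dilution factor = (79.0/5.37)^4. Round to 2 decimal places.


Dilution factor calculation:
Single dilution = V_total / V_sample = 79.0 / 5.37 ≈ 14.711359
Number of dilutions = 4
Total DF = (79.0 / 5.37)^4 (full precision, rounded at the end) = 46839.39

46839.39


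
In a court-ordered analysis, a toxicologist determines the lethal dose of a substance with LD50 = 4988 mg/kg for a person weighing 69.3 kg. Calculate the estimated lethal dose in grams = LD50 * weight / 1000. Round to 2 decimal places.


Lethal dose calculation:
Lethal dose = LD50 * body_weight / 1000
= 4988 * 69.3 / 1000
= 345668.4 / 1000
= 345.67 g

345.67


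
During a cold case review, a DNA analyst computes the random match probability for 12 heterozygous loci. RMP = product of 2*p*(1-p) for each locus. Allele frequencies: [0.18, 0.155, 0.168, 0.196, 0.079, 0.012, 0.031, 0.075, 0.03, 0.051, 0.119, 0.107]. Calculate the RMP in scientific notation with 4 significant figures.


Computing RMP for 12 loci:
Locus 1: 2 * 0.18 * 0.82 = 0.2952
Locus 2: 2 * 0.155 * 0.845 = 0.26195
Locus 3: 2 * 0.168 * 0.832 = 0.279552
Locus 4: 2 * 0.196 * 0.804 = 0.315168
Locus 5: 2 * 0.079 * 0.921 = 0.145518
Locus 6: 2 * 0.012 * 0.988 = 0.023712
Locus 7: 2 * 0.031 * 0.969 = 0.060078
Locus 8: 2 * 0.075 * 0.925 = 0.13875
Locus 9: 2 * 0.03 * 0.97 = 0.0582
Locus 10: 2 * 0.051 * 0.949 = 0.096798
Locus 11: 2 * 0.119 * 0.881 = 0.209678
Locus 12: 2 * 0.107 * 0.893 = 0.191102
RMP = 4.424e-11

4.424e-11


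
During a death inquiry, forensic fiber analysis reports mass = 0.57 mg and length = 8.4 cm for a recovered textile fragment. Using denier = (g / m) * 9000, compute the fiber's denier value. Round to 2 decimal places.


Denier calculation:
Mass in grams = 0.57 mg / 1000 = 0.00057 g
Length in meters = 8.4 cm / 100 = 0.084 m
Linear density = mass / length = 0.00057 / 0.084 = 0.00678571 g/m
Denier = (g/m) * 9000 = 0.00678571 * 9000 = 61.07

61.07


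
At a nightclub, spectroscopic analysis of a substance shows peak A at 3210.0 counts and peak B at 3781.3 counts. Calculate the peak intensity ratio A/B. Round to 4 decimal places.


Spectral peak ratio:
Peak A = 3210.0 counts
Peak B = 3781.3 counts
Ratio = 3210.0 / 3781.3 = 0.8489

0.8489


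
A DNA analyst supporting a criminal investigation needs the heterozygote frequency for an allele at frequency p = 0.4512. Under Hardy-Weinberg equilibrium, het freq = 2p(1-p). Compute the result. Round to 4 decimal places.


Hardy-Weinberg heterozygote frequency:
q = 1 - p = 1 - 0.4512 = 0.5488
2pq = 2 * 0.4512 * 0.5488 = 0.4952

0.4952


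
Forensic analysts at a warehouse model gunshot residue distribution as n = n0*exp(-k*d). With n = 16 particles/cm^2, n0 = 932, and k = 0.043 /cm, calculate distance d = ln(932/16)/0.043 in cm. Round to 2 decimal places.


GSR distance calculation:
n0/n = 932 / 16 = 58.25
ln(n0/n) = 4.064744
d = 4.064744 / 0.043 = 94.53 cm

94.53


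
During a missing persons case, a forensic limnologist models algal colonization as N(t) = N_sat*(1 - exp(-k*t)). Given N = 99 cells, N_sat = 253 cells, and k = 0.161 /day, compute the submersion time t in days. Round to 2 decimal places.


PMSI from diatom colonization curve:
N / N_sat = 99 / 253 = 0.391304
1 - N/N_sat = 0.608696
ln(1 - N/N_sat) = -0.496436
t = -ln(1 - N/N_sat) / k = -(-0.496436) / 0.161 = 3.08 days

3.08


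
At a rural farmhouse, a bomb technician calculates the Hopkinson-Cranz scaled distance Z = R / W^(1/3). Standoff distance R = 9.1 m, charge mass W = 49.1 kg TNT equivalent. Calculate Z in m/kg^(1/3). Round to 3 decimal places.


Scaled distance calculation:
W^(1/3) = 49.1^(1/3) = 3.661793
Z = R / W^(1/3) = 9.1 / 3.661793
Z = 2.485 m/kg^(1/3)

2.485


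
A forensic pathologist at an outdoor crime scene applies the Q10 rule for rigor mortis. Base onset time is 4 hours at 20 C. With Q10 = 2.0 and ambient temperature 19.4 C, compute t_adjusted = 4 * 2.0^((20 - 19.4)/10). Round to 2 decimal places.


Rigor mortis time adjustment:
Exponent = (T_ref - T_actual) / 10 = (20 - 19.4) / 10 = 0.06
Q10 factor = 2.0^0.06 = 1.04247
t_adjusted = 4 * 1.04247 = 4.17 hours

4.17


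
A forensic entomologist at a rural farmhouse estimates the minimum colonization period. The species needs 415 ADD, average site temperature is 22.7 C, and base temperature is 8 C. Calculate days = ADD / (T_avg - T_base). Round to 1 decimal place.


Insect development time:
Effective temperature = avg_temp - T_base = 22.7 - 8 = 14.7 C
Days = ADD / effective_temp = 415 / 14.7 = 28.2 days

28.2


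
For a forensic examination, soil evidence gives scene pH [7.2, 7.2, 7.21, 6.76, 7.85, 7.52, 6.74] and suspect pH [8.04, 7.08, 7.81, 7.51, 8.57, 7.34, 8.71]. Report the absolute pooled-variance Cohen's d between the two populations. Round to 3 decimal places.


Pooled-variance Cohen's d for soil pH comparison:
Scene mean = 50.48 / 7 = 7.211429
Suspect mean = 55.06 / 7 = 7.865714
Scene sample variance s_s^2 = 0.154881
Suspect sample variance s_c^2 = 0.377095
Pooled variance = ((n_s-1)*s_s^2 + (n_c-1)*s_c^2) / (n_s + n_c - 2) = 0.265988
Pooled SD = sqrt(0.265988) = 0.51574
Mean difference = -0.654286
|d| = |-0.654286| / 0.51574 = 1.269

1.269


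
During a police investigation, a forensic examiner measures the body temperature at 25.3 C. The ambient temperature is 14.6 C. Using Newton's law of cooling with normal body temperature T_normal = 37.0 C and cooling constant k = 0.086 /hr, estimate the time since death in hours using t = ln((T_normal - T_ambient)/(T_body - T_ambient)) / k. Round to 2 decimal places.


Using Newton's law of cooling:
t = ln((T_normal - T_ambient) / (T_body - T_ambient)) / k
T_normal - T_ambient = 22.4
T_body - T_ambient = 10.7
Ratio = 2.093458
ln(ratio) = 0.738817
t = 0.738817 / 0.086 = 8.59 hours

8.59


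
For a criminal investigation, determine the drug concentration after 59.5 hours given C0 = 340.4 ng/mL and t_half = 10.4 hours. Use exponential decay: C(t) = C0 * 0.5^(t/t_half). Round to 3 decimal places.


Drug concentration decay:
Number of half-lives = t / t_half = 59.5 / 10.4 = 5.721154
Decay factor = 0.5^5.721154 = 0.01895663
C(t) = 340.4 * 0.01895663 = 6.453 ng/mL

6.453


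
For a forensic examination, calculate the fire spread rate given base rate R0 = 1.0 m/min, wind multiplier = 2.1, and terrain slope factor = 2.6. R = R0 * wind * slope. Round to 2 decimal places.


Fire spread rate calculation:
R = R0 * wind_factor * slope_factor
= 1.0 * 2.1 * 2.6
= 2.1 * 2.6
= 5.46 m/min

5.46


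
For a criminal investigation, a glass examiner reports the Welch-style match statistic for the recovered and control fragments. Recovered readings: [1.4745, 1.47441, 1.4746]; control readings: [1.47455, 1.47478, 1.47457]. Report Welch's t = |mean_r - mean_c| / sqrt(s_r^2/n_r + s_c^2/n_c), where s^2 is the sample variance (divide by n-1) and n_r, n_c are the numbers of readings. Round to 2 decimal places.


Welch's t-criterion for glass RI comparison:
Recovered mean = sum / n_r = 4.42351 / 3 = 1.4745033
Control mean = sum / n_c = 4.4239 / 3 = 1.4746333
Recovered sample variance s_r^2 = 9.03333e-09
Control sample variance s_c^2 = 1.62333e-08
Welch SE (unpooled) = sqrt(s_r^2/n_r + s_c^2/n_c) = sqrt(3.01111e-09 + 5.41111e-09) = sqrt(8.42222e-09) = 9.17727e-05
|mean_r - mean_c| = 0.00013
t = 0.00013 / 9.17727e-05 = 1.42

1.42


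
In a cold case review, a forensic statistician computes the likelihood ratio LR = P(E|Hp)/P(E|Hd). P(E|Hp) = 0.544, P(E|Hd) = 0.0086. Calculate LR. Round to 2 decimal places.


Likelihood ratio calculation:
LR = P(E|Hp) / P(E|Hd)
LR = 0.544 / 0.0086
LR = 63.26

63.26


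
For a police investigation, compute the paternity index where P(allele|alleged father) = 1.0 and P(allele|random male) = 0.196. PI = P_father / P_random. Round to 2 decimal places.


Paternity Index calculation:
PI = P(allele|father) / P(allele|random)
PI = 1.0 / 0.196
PI = 5.10

5.10


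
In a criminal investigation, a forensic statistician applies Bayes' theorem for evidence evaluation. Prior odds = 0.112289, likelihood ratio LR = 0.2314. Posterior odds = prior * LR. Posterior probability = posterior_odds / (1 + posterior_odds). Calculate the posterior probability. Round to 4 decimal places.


Bayesian evidence evaluation:
Posterior odds = prior_odds * LR = 0.112289 * 0.2314 = 0.02598367
Posterior probability = posterior_odds / (1 + posterior_odds)
= 0.02598367 / (1 + 0.02598367)
= 0.02598367 / 1.02598367
= 0.0253

0.0253


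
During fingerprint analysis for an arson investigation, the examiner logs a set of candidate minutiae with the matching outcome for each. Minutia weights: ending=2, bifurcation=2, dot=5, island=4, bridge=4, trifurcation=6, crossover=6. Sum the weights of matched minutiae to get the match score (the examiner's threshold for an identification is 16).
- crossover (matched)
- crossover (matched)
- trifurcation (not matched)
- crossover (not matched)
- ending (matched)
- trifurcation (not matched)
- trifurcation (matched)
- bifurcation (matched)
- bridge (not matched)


Weighted minutiae match score:
  crossover: matched, +6 (running total 6)
  crossover: matched, +6 (running total 12)
  trifurcation: not matched, +0
  crossover: not matched, +0
  ending: matched, +2 (running total 14)
  trifurcation: not matched, +0
  trifurcation: matched, +6 (running total 20)
  bifurcation: matched, +2 (running total 22)
  bridge: not matched, +0
Total score = 22
Threshold = 16; verdict = identification

22


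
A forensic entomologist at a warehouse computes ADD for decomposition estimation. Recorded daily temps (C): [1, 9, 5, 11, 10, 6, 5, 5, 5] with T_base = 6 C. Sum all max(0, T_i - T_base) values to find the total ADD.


Computing ADD day by day:
Day 1: max(0, 1 - 6) = 0
Day 2: max(0, 9 - 6) = 3
Day 3: max(0, 5 - 6) = 0
Day 4: max(0, 11 - 6) = 5
Day 5: max(0, 10 - 6) = 4
Day 6: max(0, 6 - 6) = 0
Day 7: max(0, 5 - 6) = 0
Day 8: max(0, 5 - 6) = 0
Day 9: max(0, 5 - 6) = 0
Total ADD = 12

12


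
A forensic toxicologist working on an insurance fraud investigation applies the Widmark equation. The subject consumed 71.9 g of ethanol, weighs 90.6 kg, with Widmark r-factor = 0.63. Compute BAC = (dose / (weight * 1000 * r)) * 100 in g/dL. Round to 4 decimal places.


Applying the Widmark formula:
BAC = (dose_g / (body_wt * 1000 * r)) * 100
Denominator = 90.6 * 1000 * 0.63 = 57078
BAC = (71.9 / 57078) * 100
BAC = 0.1260 g/dL

0.1260


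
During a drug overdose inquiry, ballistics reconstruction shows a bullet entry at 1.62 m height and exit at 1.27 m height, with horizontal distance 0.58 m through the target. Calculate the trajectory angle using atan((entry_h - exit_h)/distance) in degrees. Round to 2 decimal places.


Bullet trajectory angle:
Height difference = 1.62 - 1.27 = 0.35 m
angle = atan(0.35 / 0.58)
angle = atan(0.603448)
angle = 31.11 degrees

31.11


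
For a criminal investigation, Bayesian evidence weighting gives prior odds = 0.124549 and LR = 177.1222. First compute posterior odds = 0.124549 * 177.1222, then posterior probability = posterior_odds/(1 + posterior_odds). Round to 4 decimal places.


Bayesian evidence evaluation:
Posterior odds = prior_odds * LR = 0.124549 * 177.1222 = 22.06039
Posterior probability = posterior_odds / (1 + posterior_odds)
= 22.06039 / (1 + 22.06039)
= 22.06039 / 23.06039
= 0.9566

0.9566


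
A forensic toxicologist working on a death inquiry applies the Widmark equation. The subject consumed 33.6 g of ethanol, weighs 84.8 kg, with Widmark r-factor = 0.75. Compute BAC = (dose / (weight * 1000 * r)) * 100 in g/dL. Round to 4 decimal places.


Applying the Widmark formula:
BAC = (dose_g / (body_wt * 1000 * r)) * 100
Denominator = 84.8 * 1000 * 0.75 = 63600
BAC = (33.6 / 63600) * 100
BAC = 0.0528 g/dL

0.0528


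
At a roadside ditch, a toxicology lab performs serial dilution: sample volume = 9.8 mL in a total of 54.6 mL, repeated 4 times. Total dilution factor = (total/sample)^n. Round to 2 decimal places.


Dilution factor calculation:
Single dilution = V_total / V_sample = 54.6 / 9.8 ≈ 5.571429
Number of dilutions = 4
Total DF = (54.6 / 9.8)^4 (full precision, rounded at the end) = 963.53

963.53


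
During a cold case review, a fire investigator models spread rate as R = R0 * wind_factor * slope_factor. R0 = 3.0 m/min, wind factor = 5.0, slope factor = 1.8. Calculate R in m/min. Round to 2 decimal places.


Fire spread rate calculation:
R = R0 * wind_factor * slope_factor
= 3.0 * 5.0 * 1.8
= 15 * 1.8
= 27.00 m/min

27.00


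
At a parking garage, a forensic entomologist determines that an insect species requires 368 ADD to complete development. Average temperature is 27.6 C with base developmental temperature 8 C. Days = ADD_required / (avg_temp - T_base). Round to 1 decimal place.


Insect development time:
Effective temperature = avg_temp - T_base = 27.6 - 8 = 19.6 C
Days = ADD / effective_temp = 368 / 19.6 = 18.8 days

18.8


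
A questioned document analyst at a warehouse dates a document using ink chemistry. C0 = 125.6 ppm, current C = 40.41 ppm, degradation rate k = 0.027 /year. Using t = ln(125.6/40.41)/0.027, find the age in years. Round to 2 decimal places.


Document age estimation:
C0/C = 125.6 / 40.41 = 3.108142
ln(C0/C) = 1.134025
t = 1.134025 / 0.027 = 42.00 years

42.00


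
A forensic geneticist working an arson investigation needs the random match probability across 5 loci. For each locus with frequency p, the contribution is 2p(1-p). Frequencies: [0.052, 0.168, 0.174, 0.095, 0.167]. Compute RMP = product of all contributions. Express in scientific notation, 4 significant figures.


Computing RMP for 5 loci:
Locus 1: 2 * 0.052 * 0.948 = 0.098592
Locus 2: 2 * 0.168 * 0.832 = 0.279552
Locus 3: 2 * 0.174 * 0.826 = 0.287448
Locus 4: 2 * 0.095 * 0.905 = 0.17195
Locus 5: 2 * 0.167 * 0.833 = 0.278222
RMP = 3.790e-04

3.790e-04


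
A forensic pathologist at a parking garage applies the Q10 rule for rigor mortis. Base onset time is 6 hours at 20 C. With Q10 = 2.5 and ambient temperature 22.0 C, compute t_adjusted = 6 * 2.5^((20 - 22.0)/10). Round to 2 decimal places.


Rigor mortis time adjustment:
Exponent = (T_ref - T_actual) / 10 = (20 - 22.0) / 10 = -0.2
Q10 factor = 2.5^-0.2 = 0.83255
t_adjusted = 6 * 0.83255 = 5.00 hours

5.00


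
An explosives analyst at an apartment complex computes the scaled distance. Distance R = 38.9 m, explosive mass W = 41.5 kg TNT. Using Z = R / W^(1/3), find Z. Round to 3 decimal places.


Scaled distance calculation:
W^(1/3) = 41.5^(1/3) = 3.462178
Z = R / W^(1/3) = 38.9 / 3.462178
Z = 11.236 m/kg^(1/3)

11.236


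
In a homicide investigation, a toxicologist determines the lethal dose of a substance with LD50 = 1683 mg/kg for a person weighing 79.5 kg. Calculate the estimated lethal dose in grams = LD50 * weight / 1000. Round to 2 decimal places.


Lethal dose calculation:
Lethal dose = LD50 * body_weight / 1000
= 1683 * 79.5 / 1000
= 133798.5 / 1000
= 133.80 g

133.80


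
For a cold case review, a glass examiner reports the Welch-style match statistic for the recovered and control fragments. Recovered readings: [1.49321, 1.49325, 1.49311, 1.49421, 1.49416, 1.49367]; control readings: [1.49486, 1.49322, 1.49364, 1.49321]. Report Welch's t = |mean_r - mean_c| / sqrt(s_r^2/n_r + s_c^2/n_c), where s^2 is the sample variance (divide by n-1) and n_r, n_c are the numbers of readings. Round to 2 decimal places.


Welch's t-criterion for glass RI comparison:
Recovered mean = sum / n_r = 8.96161 / 6 = 1.4936017
Control mean = sum / n_c = 5.97493 / 4 = 1.4937325
Recovered sample variance s_r^2 = 2.41057e-07
Control sample variance s_c^2 = 6.05158e-07
Welch SE (unpooled) = sqrt(s_r^2/n_r + s_c^2/n_c) = sqrt(4.01761e-08 + 1.5129e-07) = sqrt(1.91466e-07) = 0.000437568
|mean_r - mean_c| = 0.000130833
t = 0.000130833 / 0.000437568 = 0.30

0.30


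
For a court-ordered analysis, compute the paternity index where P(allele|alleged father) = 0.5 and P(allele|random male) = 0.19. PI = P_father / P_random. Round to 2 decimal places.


Paternity Index calculation:
PI = P(allele|father) / P(allele|random)
PI = 0.5 / 0.19
PI = 2.63

2.63


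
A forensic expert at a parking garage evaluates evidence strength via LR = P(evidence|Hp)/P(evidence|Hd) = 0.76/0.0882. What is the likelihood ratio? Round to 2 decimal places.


Likelihood ratio calculation:
LR = P(E|Hp) / P(E|Hd)
LR = 0.76 / 0.0882
LR = 8.62

8.62


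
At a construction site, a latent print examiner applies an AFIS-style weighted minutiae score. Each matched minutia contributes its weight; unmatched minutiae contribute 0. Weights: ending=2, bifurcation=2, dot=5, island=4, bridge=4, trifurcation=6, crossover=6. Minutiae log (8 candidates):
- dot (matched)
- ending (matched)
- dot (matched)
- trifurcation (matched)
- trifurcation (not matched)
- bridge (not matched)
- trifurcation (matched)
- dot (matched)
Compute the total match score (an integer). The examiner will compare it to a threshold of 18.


Weighted minutiae match score:
  dot: matched, +5 (running total 5)
  ending: matched, +2 (running total 7)
  dot: matched, +5 (running total 12)
  trifurcation: matched, +6 (running total 18)
  trifurcation: not matched, +0
  bridge: not matched, +0
  trifurcation: matched, +6 (running total 24)
  dot: matched, +5 (running total 29)
Total score = 29
Threshold = 18; verdict = identification

29


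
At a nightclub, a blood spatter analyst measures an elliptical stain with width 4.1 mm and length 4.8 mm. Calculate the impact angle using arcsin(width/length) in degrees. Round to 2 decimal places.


Blood spatter impact angle calculation:
width / length = 4.1 / 4.8 = 0.854167
angle = arcsin(0.854167)
angle = 58.67 degrees

58.67


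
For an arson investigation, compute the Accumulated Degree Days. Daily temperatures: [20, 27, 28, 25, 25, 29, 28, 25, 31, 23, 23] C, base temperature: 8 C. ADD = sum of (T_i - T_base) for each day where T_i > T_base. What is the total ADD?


Computing ADD day by day:
Day 1: max(0, 20 - 8) = 12
Day 2: max(0, 27 - 8) = 19
Day 3: max(0, 28 - 8) = 20
Day 4: max(0, 25 - 8) = 17
Day 5: max(0, 25 - 8) = 17
Day 6: max(0, 29 - 8) = 21
Day 7: max(0, 28 - 8) = 20
Day 8: max(0, 25 - 8) = 17
Day 9: max(0, 31 - 8) = 23
Day 10: max(0, 23 - 8) = 15
Day 11: max(0, 23 - 8) = 15
Total ADD = 196

196


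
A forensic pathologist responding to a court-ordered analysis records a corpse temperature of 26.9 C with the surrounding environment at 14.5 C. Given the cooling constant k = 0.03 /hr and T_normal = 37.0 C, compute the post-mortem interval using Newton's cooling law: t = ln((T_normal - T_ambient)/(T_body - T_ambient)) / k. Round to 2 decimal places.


Using Newton's law of cooling:
t = ln((T_normal - T_ambient) / (T_body - T_ambient)) / k
T_normal - T_ambient = 22.5
T_body - T_ambient = 12.4
Ratio = 1.814516
ln(ratio) = 0.595819
t = 0.595819 / 0.03 = 19.86 hours

19.86


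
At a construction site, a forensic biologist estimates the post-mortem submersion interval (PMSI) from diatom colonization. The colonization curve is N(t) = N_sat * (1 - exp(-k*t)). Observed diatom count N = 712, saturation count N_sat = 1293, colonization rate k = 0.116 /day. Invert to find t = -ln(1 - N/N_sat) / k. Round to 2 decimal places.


PMSI from diatom colonization curve:
N / N_sat = 712 / 1293 = 0.550657
1 - N/N_sat = 0.449343
ln(1 - N/N_sat) = -0.799969
t = -ln(1 - N/N_sat) / k = -(-0.799969) / 0.116 = 6.90 days

6.90


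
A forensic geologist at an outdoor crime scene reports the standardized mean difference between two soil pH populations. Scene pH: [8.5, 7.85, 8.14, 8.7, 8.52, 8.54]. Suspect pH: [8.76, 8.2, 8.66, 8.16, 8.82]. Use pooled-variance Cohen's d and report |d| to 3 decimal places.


Pooled-variance Cohen's d for soil pH comparison:
Scene mean = 50.25 / 6 = 8.375
Suspect mean = 42.6 / 5 = 8.52
Scene sample variance s_s^2 = 0.10007
Suspect sample variance s_c^2 = 0.0998
Pooled variance = ((n_s-1)*s_s^2 + (n_c-1)*s_c^2) / (n_s + n_c - 2) = 0.09995
Pooled SD = sqrt(0.09995) = 0.316149
Mean difference = -0.145
|d| = |-0.145| / 0.316149 = 0.459

0.459


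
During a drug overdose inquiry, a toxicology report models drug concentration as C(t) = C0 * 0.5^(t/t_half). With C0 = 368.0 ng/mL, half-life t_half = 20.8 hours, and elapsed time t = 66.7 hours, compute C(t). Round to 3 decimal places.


Drug concentration decay:
Number of half-lives = t / t_half = 66.7 / 20.8 = 3.206731
Decay factor = 0.5^3.206731 = 0.1083123
C(t) = 368.0 * 0.1083123 = 39.859 ng/mL

39.859


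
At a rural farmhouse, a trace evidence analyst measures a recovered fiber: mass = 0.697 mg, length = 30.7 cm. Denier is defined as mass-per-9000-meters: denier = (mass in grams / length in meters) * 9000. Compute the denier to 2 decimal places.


Denier calculation:
Mass in grams = 0.697 mg / 1000 = 0.000697 g
Length in meters = 30.7 cm / 100 = 0.307 m
Linear density = mass / length = 0.000697 / 0.307 = 0.00227036 g/m
Denier = (g/m) * 9000 = 0.00227036 * 9000 = 20.43

20.43


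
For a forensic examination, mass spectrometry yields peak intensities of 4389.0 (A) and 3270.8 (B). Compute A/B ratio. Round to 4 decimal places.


Spectral peak ratio:
Peak A = 4389.0 counts
Peak B = 3270.8 counts
Ratio = 4389.0 / 3270.8 = 1.3419

1.3419


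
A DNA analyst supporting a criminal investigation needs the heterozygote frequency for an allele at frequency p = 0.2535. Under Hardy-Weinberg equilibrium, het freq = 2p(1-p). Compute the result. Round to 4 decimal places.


Hardy-Weinberg heterozygote frequency:
q = 1 - p = 1 - 0.2535 = 0.7465
2pq = 2 * 0.2535 * 0.7465 = 0.3785

0.3785


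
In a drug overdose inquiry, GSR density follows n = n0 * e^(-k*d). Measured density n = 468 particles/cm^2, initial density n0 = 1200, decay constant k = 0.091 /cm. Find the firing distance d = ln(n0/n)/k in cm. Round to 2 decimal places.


GSR distance calculation:
n0/n = 1200 / 468 = 2.564103
ln(n0/n) = 0.941609
d = 0.941609 / 0.091 = 10.35 cm

10.35


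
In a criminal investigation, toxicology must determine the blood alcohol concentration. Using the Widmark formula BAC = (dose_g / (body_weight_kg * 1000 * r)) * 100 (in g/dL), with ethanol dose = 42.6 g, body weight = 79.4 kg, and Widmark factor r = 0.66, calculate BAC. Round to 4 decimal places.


Applying the Widmark formula:
BAC = (dose_g / (body_wt * 1000 * r)) * 100
Denominator = 79.4 * 1000 * 0.66 = 52404
BAC = (42.6 / 52404) * 100
BAC = 0.0813 g/dL

0.0813


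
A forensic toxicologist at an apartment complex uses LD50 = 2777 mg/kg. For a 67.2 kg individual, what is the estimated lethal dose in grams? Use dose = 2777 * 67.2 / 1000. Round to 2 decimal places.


Lethal dose calculation:
Lethal dose = LD50 * body_weight / 1000
= 2777 * 67.2 / 1000
= 186614.4 / 1000
= 186.61 g

186.61


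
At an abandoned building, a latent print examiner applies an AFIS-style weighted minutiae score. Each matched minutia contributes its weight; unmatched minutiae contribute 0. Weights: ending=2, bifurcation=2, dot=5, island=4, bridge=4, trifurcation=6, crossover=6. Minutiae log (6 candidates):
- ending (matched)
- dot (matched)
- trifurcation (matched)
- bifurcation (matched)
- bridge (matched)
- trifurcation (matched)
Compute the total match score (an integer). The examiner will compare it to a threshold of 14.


Weighted minutiae match score:
  ending: matched, +2 (running total 2)
  dot: matched, +5 (running total 7)
  trifurcation: matched, +6 (running total 13)
  bifurcation: matched, +2 (running total 15)
  bridge: matched, +4 (running total 19)
  trifurcation: matched, +6 (running total 25)
Total score = 25
Threshold = 14; verdict = identification

25


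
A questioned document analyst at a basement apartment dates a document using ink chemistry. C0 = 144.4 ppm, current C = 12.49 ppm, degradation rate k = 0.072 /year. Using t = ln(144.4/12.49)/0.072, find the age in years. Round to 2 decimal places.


Document age estimation:
C0/C = 144.4 / 12.49 = 11.561249
ln(C0/C) = 2.447659
t = 2.447659 / 0.072 = 34.00 years

34.00


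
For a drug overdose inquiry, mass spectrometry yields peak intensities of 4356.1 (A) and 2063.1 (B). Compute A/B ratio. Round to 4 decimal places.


Spectral peak ratio:
Peak A = 4356.1 counts
Peak B = 2063.1 counts
Ratio = 4356.1 / 2063.1 = 2.1114

2.1114


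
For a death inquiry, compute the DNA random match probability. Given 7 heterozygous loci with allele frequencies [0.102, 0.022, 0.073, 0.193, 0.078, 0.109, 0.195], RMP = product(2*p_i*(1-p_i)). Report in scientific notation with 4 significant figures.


Computing RMP for 7 loci:
Locus 1: 2 * 0.102 * 0.898 = 0.183192
Locus 2: 2 * 0.022 * 0.978 = 0.043032
Locus 3: 2 * 0.073 * 0.927 = 0.135342
Locus 4: 2 * 0.193 * 0.807 = 0.311502
Locus 5: 2 * 0.078 * 0.922 = 0.143832
Locus 6: 2 * 0.109 * 0.891 = 0.194238
Locus 7: 2 * 0.195 * 0.805 = 0.31395
RMP = 2.915e-06

2.915e-06


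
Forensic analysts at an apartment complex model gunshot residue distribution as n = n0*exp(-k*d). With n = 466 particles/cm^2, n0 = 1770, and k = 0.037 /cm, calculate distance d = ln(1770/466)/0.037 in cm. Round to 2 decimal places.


GSR distance calculation:
n0/n = 1770 / 466 = 3.798283
ln(n0/n) = 1.334549
d = 1.334549 / 0.037 = 36.07 cm

36.07


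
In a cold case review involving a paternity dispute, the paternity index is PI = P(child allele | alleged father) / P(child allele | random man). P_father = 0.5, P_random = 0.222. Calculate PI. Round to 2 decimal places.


Paternity Index calculation:
PI = P(allele|father) / P(allele|random)
PI = 0.5 / 0.222
PI = 2.25

2.25


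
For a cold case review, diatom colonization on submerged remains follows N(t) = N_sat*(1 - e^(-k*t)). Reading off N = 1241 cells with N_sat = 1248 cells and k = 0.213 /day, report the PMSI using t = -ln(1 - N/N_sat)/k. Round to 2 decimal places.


PMSI from diatom colonization curve:
N / N_sat = 1241 / 1248 = 0.994391
1 - N/N_sat = 0.005609
ln(1 - N/N_sat) = -5.183383
t = -ln(1 - N/N_sat) / k = -(-5.183383) / 0.213 = 24.34 days

24.34


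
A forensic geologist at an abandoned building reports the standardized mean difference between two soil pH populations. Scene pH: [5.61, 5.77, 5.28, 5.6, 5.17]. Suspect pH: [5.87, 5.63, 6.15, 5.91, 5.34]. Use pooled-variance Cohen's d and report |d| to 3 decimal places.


Pooled-variance Cohen's d for soil pH comparison:
Scene mean = 27.43 / 5 = 5.486
Suspect mean = 28.9 / 5 = 5.78
Scene sample variance s_s^2 = 0.06283
Suspect sample variance s_c^2 = 0.0945
Pooled variance = ((n_s-1)*s_s^2 + (n_c-1)*s_c^2) / (n_s + n_c - 2) = 0.078665
Pooled SD = sqrt(0.078665) = 0.280473
Mean difference = -0.294
|d| = |-0.294| / 0.280473 = 1.048

1.048


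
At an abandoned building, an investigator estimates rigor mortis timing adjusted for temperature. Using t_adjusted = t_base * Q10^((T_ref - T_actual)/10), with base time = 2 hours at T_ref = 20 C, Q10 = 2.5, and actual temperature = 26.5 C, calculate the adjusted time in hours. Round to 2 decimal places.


Rigor mortis time adjustment:
Exponent = (T_ref - T_actual) / 10 = (20 - 26.5) / 10 = -0.65
Q10 factor = 2.5^-0.65 = 0.55124
t_adjusted = 2 * 0.55124 = 1.10 hours

1.10


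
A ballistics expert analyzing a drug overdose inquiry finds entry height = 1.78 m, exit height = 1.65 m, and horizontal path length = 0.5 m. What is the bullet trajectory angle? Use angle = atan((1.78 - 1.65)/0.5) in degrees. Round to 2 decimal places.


Bullet trajectory angle:
Height difference = 1.78 - 1.65 = 0.13 m
angle = atan(0.13 / 0.5)
angle = atan(0.26)
angle = 14.57 degrees

14.57


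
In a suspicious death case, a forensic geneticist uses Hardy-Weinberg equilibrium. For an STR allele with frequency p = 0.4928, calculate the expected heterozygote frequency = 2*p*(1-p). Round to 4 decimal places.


Hardy-Weinberg heterozygote frequency:
q = 1 - p = 1 - 0.4928 = 0.5072
2pq = 2 * 0.4928 * 0.5072 = 0.4999

0.4999


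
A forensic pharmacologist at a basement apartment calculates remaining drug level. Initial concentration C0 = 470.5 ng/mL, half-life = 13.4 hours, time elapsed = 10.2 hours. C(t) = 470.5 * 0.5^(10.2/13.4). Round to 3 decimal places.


Drug concentration decay:
Number of half-lives = t / t_half = 10.2 / 13.4 = 0.761194
Decay factor = 0.5^0.761194 = 0.59000783
C(t) = 470.5 * 0.59000783 = 277.599 ng/mL

277.599


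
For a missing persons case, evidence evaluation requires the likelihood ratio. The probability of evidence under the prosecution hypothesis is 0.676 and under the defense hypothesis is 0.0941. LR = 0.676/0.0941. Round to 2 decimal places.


Likelihood ratio calculation:
LR = P(E|Hp) / P(E|Hd)
LR = 0.676 / 0.0941
LR = 7.18

7.18


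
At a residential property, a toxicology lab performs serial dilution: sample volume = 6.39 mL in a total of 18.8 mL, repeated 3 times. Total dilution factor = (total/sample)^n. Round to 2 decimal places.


Dilution factor calculation:
Single dilution = V_total / V_sample = 18.8 / 6.39 ≈ 2.942097
Number of dilutions = 3
Total DF = (18.8 / 6.39)^3 (full precision, rounded at the end) = 25.47

25.47


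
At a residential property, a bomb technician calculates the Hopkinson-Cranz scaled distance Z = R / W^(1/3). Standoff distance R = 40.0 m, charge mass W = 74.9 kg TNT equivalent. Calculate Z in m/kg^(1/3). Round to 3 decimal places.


Scaled distance calculation:
W^(1/3) = 74.9^(1/3) = 4.215288
Z = R / W^(1/3) = 40.0 / 4.215288
Z = 9.489 m/kg^(1/3)

9.489


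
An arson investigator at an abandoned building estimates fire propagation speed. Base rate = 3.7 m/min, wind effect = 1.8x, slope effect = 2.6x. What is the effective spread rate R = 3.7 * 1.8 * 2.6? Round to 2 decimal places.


Fire spread rate calculation:
R = R0 * wind_factor * slope_factor
= 3.7 * 1.8 * 2.6
= 6.66 * 2.6
= 17.32 m/min

17.32


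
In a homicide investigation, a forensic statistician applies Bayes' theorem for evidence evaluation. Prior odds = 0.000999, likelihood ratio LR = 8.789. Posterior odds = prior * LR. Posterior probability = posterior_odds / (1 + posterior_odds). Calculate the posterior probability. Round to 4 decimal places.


Bayesian evidence evaluation:
Posterior odds = prior_odds * LR = 0.000999 * 8.789 = 0.008780211
Posterior probability = posterior_odds / (1 + posterior_odds)
= 0.008780211 / (1 + 0.008780211)
= 0.008780211 / 1.008780211
= 0.0087

0.0087


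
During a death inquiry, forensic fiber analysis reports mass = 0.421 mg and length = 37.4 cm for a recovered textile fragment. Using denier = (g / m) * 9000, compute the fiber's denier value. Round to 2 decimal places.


Denier calculation:
Mass in grams = 0.421 mg / 1000 = 0.000421 g
Length in meters = 37.4 cm / 100 = 0.374 m
Linear density = mass / length = 0.000421 / 0.374 = 0.00112567 g/m
Denier = (g/m) * 9000 = 0.00112567 * 9000 = 10.13

10.13


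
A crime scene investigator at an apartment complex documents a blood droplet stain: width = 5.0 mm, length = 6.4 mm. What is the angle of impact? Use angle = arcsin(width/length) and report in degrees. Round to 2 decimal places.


Blood spatter impact angle calculation:
width / length = 5.0 / 6.4 = 0.78125
angle = arcsin(0.78125)
angle = 51.38 degrees

51.38


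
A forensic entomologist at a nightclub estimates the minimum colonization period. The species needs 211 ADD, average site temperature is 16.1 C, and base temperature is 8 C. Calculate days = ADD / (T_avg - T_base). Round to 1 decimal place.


Insect development time:
Effective temperature = avg_temp - T_base = 16.1 - 8 = 8.1 C
Days = ADD / effective_temp = 211 / 8.1 = 26.0 days

26.0


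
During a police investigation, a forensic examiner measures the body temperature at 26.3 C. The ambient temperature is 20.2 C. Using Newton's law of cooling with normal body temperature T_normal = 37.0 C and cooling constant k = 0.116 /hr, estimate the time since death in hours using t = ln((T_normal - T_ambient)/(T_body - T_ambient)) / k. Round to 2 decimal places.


Using Newton's law of cooling:
t = ln((T_normal - T_ambient) / (T_body - T_ambient)) / k
T_normal - T_ambient = 16.8
T_body - T_ambient = 6.1
Ratio = 2.754098
ln(ratio) = 1.01309
t = 1.01309 / 0.116 = 8.73 hours

8.73


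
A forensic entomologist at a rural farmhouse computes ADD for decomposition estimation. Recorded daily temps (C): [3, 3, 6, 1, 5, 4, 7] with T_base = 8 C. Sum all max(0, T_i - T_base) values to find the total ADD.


Computing ADD day by day:
Day 1: max(0, 3 - 8) = 0
Day 2: max(0, 3 - 8) = 0
Day 3: max(0, 6 - 8) = 0
Day 4: max(0, 1 - 8) = 0
Day 5: max(0, 5 - 8) = 0
Day 6: max(0, 4 - 8) = 0
Day 7: max(0, 7 - 8) = 0
Total ADD = 0

0


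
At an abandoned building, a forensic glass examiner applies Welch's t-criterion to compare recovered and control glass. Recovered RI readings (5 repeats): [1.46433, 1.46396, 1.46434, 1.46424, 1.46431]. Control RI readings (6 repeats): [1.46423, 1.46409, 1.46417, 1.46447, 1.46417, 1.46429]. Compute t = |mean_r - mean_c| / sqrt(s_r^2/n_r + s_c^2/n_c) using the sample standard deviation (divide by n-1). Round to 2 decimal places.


Welch's t-criterion for glass RI comparison:
Recovered mean = sum / n_r = 7.32118 / 5 = 1.464236
Control mean = sum / n_c = 8.78542 / 6 = 1.4642367
Recovered sample variance s_r^2 = 2.533e-08
Control sample variance s_c^2 = 1.75467e-08
Welch SE (unpooled) = sqrt(s_r^2/n_r + s_c^2/n_c) = sqrt(5.066e-09 + 2.92444e-09) = sqrt(7.99044e-09) = 8.93893e-05
|mean_r - mean_c| = 6.66667e-07
t = 6.66667e-07 / 8.93893e-05 = 0.01

0.01


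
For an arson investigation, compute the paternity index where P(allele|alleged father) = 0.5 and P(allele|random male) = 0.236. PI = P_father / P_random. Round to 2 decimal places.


Paternity Index calculation:
PI = P(allele|father) / P(allele|random)
PI = 0.5 / 0.236
PI = 2.12

2.12


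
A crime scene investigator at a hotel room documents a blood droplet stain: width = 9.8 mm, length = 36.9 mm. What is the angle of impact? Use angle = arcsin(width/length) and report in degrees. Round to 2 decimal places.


Blood spatter impact angle calculation:
width / length = 9.8 / 36.9 = 0.265583
angle = arcsin(0.265583)
angle = 15.40 degrees

15.40


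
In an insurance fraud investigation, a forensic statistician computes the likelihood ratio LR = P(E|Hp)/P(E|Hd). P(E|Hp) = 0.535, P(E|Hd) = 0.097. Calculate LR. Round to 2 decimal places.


Likelihood ratio calculation:
LR = P(E|Hp) / P(E|Hd)
LR = 0.535 / 0.097
LR = 5.52

5.52


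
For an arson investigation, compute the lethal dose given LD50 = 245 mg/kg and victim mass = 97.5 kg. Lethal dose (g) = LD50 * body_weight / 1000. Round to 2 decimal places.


Lethal dose calculation:
Lethal dose = LD50 * body_weight / 1000
= 245 * 97.5 / 1000
= 23887.5 / 1000
= 23.89 g

23.89


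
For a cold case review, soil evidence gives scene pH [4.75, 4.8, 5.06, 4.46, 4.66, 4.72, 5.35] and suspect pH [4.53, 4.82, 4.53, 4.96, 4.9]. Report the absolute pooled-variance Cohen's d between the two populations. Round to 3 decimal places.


Pooled-variance Cohen's d for soil pH comparison:
Scene mean = 33.8 / 7 = 4.828571
Suspect mean = 23.74 / 5 = 4.748
Scene sample variance s_s^2 = 0.084748
Suspect sample variance s_c^2 = 0.04207
Pooled variance = ((n_s-1)*s_s^2 + (n_c-1)*s_c^2) / (n_s + n_c - 2) = 0.067677
Pooled SD = sqrt(0.067677) = 0.260148
Mean difference = 0.080571
|d| = |0.080571| / 0.260148 = 0.310

0.310


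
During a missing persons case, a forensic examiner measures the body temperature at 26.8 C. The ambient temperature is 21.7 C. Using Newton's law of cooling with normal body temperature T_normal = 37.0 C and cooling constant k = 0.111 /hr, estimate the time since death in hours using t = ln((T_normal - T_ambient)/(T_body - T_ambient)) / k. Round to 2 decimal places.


Using Newton's law of cooling:
t = ln((T_normal - T_ambient) / (T_body - T_ambient)) / k
T_normal - T_ambient = 15.3
T_body - T_ambient = 5.1
Ratio = 3
ln(ratio) = 1.098612
t = 1.098612 / 0.111 = 9.90 hours

9.90
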